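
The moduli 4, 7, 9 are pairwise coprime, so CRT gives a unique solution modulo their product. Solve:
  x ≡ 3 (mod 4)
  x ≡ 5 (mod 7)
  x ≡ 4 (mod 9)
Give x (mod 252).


Moduli 4, 7, 9 are pairwise coprime; by CRT there is a unique solution modulo M = 4 · 7 · 9 = 252.
Solve pairwise, accumulating the modulus:
  Start with x ≡ 3 (mod 4).
  Combine with x ≡ 5 (mod 7): since gcd(4, 7) = 1, we get a unique residue mod 28.
    Write x = 3 + 4·t and substitute into x ≡ 5 (mod 7): 4·t ≡ 5 − 3 = 2 (mod 7).
    The inverse of 4 mod 7 is 2 (since 4·2 = 8 = 1·7 + 1), so t ≡ 2·2 = 4 ≡ 4 (mod 7).
    Then x = 3 + 4·4 = 19, valid modulo lcm(4, 7) = 28: x ≡ 19 (mod 28).
  Combine with x ≡ 4 (mod 9): since gcd(28, 9) = 1, we get a unique residue mod 252.
    Write x = 19 + 28·t and substitute into x ≡ 4 (mod 9): 28·t ≡ 4 − 19 = -15 (mod 9).
    Reduce coefficients mod 9: 1·t ≡ 3 (mod 9).
    So t ≡ 3 (mod 9).
    Then x = 19 + 28·3 = 103, valid modulo lcm(28, 9) = 252: x ≡ 103 (mod 252).
Verify: 103 mod 4 = 3 ✓, 103 mod 7 = 5 ✓, 103 mod 9 = 4 ✓.

x ≡ 103 (mod 252).


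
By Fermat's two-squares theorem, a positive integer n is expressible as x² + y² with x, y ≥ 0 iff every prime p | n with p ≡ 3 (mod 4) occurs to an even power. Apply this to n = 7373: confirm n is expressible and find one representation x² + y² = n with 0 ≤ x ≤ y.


Step 1: Factor n = 7373 = 73 · 101.
Step 2: Check the mod-4 condition on each prime factor: 73 ≡ 1 (mod 4), exponent 1; 101 ≡ 1 (mod 4), exponent 1.
All primes ≡ 3 (mod 4) appear to even exponent (or don't appear), so by the two-squares theorem n IS expressible as a sum of two squares.
Step 3: Build a representation. Here n = 73 · 101 is a product of primes ≡ 1 (mod 4). Each prime p ≡ 1 (mod 4) is itself a sum of two squares; find a² by testing p − a² for a perfect square:
  73: 73 − 1² = 72, 73 − 2² = 69, 73 − 3² = 64 = 8² ⇒ 73 = 3² + 8².
  101: 101 − 1² = 100 = 10² ⇒ 101 = 1² + 10².
  Combine using the Brahmagupta–Fibonacci identity (a² + b²)(c² + d²) = (ac − bd)² + (ad + bc)² = (ac + bd)² + (ad − bc)²:
  73 · 101 = 7373: from (3² + 8²)(1² + 10²), take (3·1 − 8·10, 3·10 + 8·1) = (3 − 80, 30 + 8) = (-77, 38); dropping signs (only squares matter) gives (77, 38); check 77² + 38² = 5929 + 1444 = 7373 ✓.
Step 4: Order so x ≤ y and verify: 38² + 77² = 1444 + 5929 = 7373 = n. ✓

n = 7373 = 38² + 77² (one valid representation with x ≤ y).


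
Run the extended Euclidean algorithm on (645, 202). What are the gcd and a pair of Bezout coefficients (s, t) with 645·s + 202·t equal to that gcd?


Euclidean algorithm on (645, 202) — divide until remainder is 0:
  645 = 3 · 202 + 39
  202 = 5 · 39 + 7
  39 = 5 · 7 + 4
  7 = 1 · 4 + 3
  4 = 1 · 3 + 1
  3 = 3 · 1 + 0
gcd(645, 202) = 1.
Track Bezout coefficients alongside the remainders: start with r₀ = 645 = a·1 + b·0 (s = 1, t = 0) and r₁ = 202 = a·0 + b·1 (s = 0, t = 1); each new remainder r_{k+1} = r_{k-1} − q_k·r_k inherits s_{k+1} = s_{k-1} − q_k·s_k, t_{k+1} = t_{k-1} − q_k·t_k, so r_k = a·s_k + b·t_k at every step:
  q = 3: r = 39, s = 1 − 3·0 = 1, t = 0 − 3·1 = -3  (check: 645·1 + 202·(-3) = 39)
  q = 5: r = 7, s = 0 − 5·1 = -5, t = 1 − 5·(-3) = 16  (check: 645·(-5) + 202·16 = 7)
  q = 5: r = 4, s = 1 − 5·(-5) = 26, t = -3 − 5·16 = -83  (check: 645·26 + 202·(-83) = 4)
  q = 1: r = 3, s = -5 − 1·26 = -31, t = 16 − 1·(-83) = 99  (check: 645·(-31) + 202·99 = 3)
  q = 1: r = 1, s = 26 − 1·(-31) = 57, t = -83 − 1·99 = -182  (check: 645·57 + 202·(-182) = 1)
The row with r = 1 (the gcd) gives the Bezout coefficients s = 57, t = -182.
Result: 645 · (57) + 202 · (-182) = 1.

gcd(645, 202) = 1; s = 57, t = -182 (check: 645·57 + 202·(-182) = 1).


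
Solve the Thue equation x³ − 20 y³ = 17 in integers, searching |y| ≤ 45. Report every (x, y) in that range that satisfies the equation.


The equation is x³ - 20y³ = 17. For fixed y, x³ = 20·y³ + 17, so a solution requires the RHS to be a perfect cube.
Strategy: iterate y from -45 to 45, compute RHS = 20·y³ + 17, and check whether it is a (positive or negative) perfect cube.
Check small values of y:
  y = 0: RHS = 17 is not a perfect cube.
  y = 1: RHS = 37 is not a perfect cube.
  y = -1: RHS = -3 is not a perfect cube.
  y = 2: RHS = 177 is not a perfect cube.
  y = -2: RHS = -143 is not a perfect cube.
  y = 3: RHS = 557 is not a perfect cube.
  y = -3: RHS = -523 is not a perfect cube.
Continuing the search up to |y| = 45 finds no solutions either.
No (x, y) in the scanned range satisfies the equation.

No integer solutions with |y| ≤ 45.


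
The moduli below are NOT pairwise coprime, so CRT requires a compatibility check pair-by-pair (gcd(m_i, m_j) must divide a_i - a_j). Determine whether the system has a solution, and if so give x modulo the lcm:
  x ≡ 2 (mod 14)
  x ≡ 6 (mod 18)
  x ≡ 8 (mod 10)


Moduli 14, 18, 10 are not pairwise coprime, so CRT works modulo lcm(m_i) when all pairwise compatibility conditions hold.
Pairwise compatibility: gcd(m_i, m_j) must divide a_i - a_j for every pair.
Merge one congruence at a time:
  Start: x ≡ 2 (mod 14).
  Combine with x ≡ 6 (mod 18): gcd(14, 18) = 2; 6 - 2 = 4, which IS divisible by 2, so compatible.
    Write x = 2 + 14·t and substitute into x ≡ 6 (mod 18): 14·t ≡ 6 − 2 = 4 (mod 18).
    Divide the congruence (and modulus) by g = 2: 7·t ≡ 2 (mod 9).
    The inverse of 7 mod 9 is 4 (since 7·4 = 28 = 3·9 + 1), so t ≡ 4·2 = 8 ≡ 8 (mod 9).
    Then x = 2 + 14·8 = 114, valid modulo lcm(14, 18) = 126: x ≡ 114 (mod 126).
  Combine with x ≡ 8 (mod 10): gcd(126, 10) = 2; 8 - 114 = -106, which IS divisible by 2, so compatible.
    Write x = 114 + 126·t and substitute into x ≡ 8 (mod 10): 126·t ≡ 8 − 114 = -106 (mod 10).
    Divide the congruence (and modulus) by g = 2: 63·t ≡ -53 (mod 5).
    Reduce coefficients mod 5: 3·t ≡ 2 (mod 5).
    The inverse of 3 mod 5 is 2 (since 3·2 = 6 = 1·5 + 1), so t ≡ 2·2 = 4 ≡ 4 (mod 5).
    Then x = 114 + 126·4 = 618, valid modulo lcm(126, 10) = 630: x ≡ 618 (mod 630).
Verify: 618 mod 14 = 2, 618 mod 18 = 6, 618 mod 10 = 8.

x ≡ 618 (mod 630).


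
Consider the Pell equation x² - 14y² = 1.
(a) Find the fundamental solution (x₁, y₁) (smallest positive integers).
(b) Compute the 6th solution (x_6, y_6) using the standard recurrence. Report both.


Step 1: Find the fundamental solution (x₁, y₁) of x² - 14y² = 1.
  Expand √14 as a continued fraction. a₀ = ⌊√14⌋ = 3; iterate m_{k+1} = d_k·a_k − m_k, d_{k+1} = (14 − m_{k+1}²)/d_k, a_{k+1} = ⌊(a₀ + m_{k+1})/d_{k+1}⌋ (starting m₀ = 0, d₀ = 1), with convergents p_k = a_k·p_{k-1} + p_{k-2}, q_k = a_k·q_{k-1} + q_{k-2} (p₋₁ = 1, q₋₁ = 0):
  k = 0: a₀ = 3; p₀/q₀ = 3/1; p₀² − 14·q₀² = 9 − 14 = -5.
  k = 1: m = 3, d = 5, a = ⌊(3 + 3)/5⌋ = 1; p/q = (1·3 + 1)/(1·1 + 0) = 4/1; p² − 14·q² = 16 − 14 = 2.
  k = 2: m = 2, d = 2, a = ⌊(3 + 2)/2⌋ = 2; p/q = (2·4 + 3)/(2·1 + 1) = 11/3; p² − 14·q² = 121 − 126 = -5.
  k = 3: m = 2, d = 5, a = ⌊(3 + 2)/5⌋ = 1; p/q = (1·11 + 4)/(1·3 + 1) = 15/4; p² − 14·q² = 225 − 224 = 1.
  The first convergent with p² − 14·q² = 1 gives the fundamental solution (x₁, y₁) = (15, 4).
Step 2: Apply the recurrence (x_{n+1}, y_{n+1}) = (x₁x_n + 14y₁y_n, x₁y_n + y₁x_n) repeatedly.
  From (x_1, y_1) = (15, 4): x_2 = 15·15 + 14·4·4 = 449; y_2 = 15·4 + 4·15 = 120.
  From (x_2, y_2) = (449, 120): x_3 = 15·449 + 14·4·120 = 13455; y_3 = 15·120 + 4·449 = 3596.
  From (x_3, y_3) = (13455, 3596): x_4 = 15·13455 + 14·4·3596 = 403201; y_4 = 15·3596 + 4·13455 = 107760.
  From (x_4, y_4) = (403201, 107760): x_5 = 15·403201 + 14·4·107760 = 12082575; y_5 = 15·107760 + 4·403201 = 3229204.
  From (x_5, y_5) = (12082575, 3229204): x_6 = 15·12082575 + 14·4·3229204 = 362074049; y_6 = 15·3229204 + 4·12082575 = 96768360.
Step 3: Verify x_6² - 14·y_6² = 131097616959254401 - 131097616959254400 = 1 (should be 1). ✓

(x_1, y_1) = (15, 4); (x_6, y_6) = (362074049, 96768360).


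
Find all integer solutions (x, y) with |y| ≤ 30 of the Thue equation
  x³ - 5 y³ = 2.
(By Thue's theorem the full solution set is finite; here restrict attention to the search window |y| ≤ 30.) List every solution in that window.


The equation is x³ - 5y³ = 2. For fixed y, x³ = 5·y³ + 2, so a solution requires the RHS to be a perfect cube.
Strategy: iterate y from -30 to 30, compute RHS = 5·y³ + 2, and check whether it is a (positive or negative) perfect cube.
Check small values of y:
  y = 0: RHS = 2 is not a perfect cube.
  y = 1: RHS = 7 is not a perfect cube.
  y = -1: RHS = -3 is not a perfect cube.
  y = 2: RHS = 42 is not a perfect cube.
  y = -2: RHS = -38 is not a perfect cube.
  y = 3: RHS = 137 is not a perfect cube.
  y = -3: RHS = -133 is not a perfect cube.
Continuing the search up to |y| = 30 finds no solutions either.
No (x, y) in the scanned range satisfies the equation.

No integer solutions with |y| ≤ 30.


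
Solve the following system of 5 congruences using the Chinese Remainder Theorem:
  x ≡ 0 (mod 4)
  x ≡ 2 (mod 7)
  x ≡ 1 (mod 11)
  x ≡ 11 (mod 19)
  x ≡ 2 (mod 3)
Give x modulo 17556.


Product of moduli M = 4 · 7 · 11 · 19 · 3 = 17556.
Merge one congruence at a time:
  Start: x ≡ 0 (mod 4).
  Combine with x ≡ 2 (mod 7); new modulus lcm = 28.
    Write x = 0 + 4·t and substitute into x ≡ 2 (mod 7): 4·t ≡ 2 − 0 = 2 (mod 7).
    The inverse of 4 mod 7 is 2 (since 4·2 = 8 = 1·7 + 1), so t ≡ 2·2 = 4 ≡ 4 (mod 7).
    Then x = 0 + 4·4 = 16, valid modulo lcm(4, 7) = 28: x ≡ 16 (mod 28).
  Combine with x ≡ 1 (mod 11); new modulus lcm = 308.
    Write x = 16 + 28·t and substitute into x ≡ 1 (mod 11): 28·t ≡ 1 − 16 = -15 (mod 11).
    Reduce coefficients mod 11: 6·t ≡ 7 (mod 11).
    The inverse of 6 mod 11 is 2 (since 6·2 = 12 = 1·11 + 1), so t ≡ 2·7 = 14 ≡ 3 (mod 11).
    Then x = 16 + 28·3 = 100, valid modulo lcm(28, 11) = 308: x ≡ 100 (mod 308).
  Combine with x ≡ 11 (mod 19); new modulus lcm = 5852.
    Write x = 100 + 308·t and substitute into x ≡ 11 (mod 19): 308·t ≡ 11 − 100 = -89 (mod 19).
    Reduce coefficients mod 19: 4·t ≡ 6 (mod 19).
    The inverse of 4 mod 19 is 5 (since 4·5 = 20 = 1·19 + 1), so t ≡ 5·6 = 30 ≡ 11 (mod 19).
    Then x = 100 + 308·11 = 3488, valid modulo lcm(308, 19) = 5852: x ≡ 3488 (mod 5852).
  Combine with x ≡ 2 (mod 3); new modulus lcm = 17556.
    Write x = 3488 + 5852·t and substitute into x ≡ 2 (mod 3): 5852·t ≡ 2 − 3488 = -3486 (mod 3).
    Reduce coefficients mod 3: 2·t ≡ 0 (mod 3).
    The inverse of 2 mod 3 is 2 (since 2·2 = 4 = 1·3 + 1), so t ≡ 2·0 = 0 ≡ 0 (mod 3).
    Then x = 3488 + 5852·0 = 3488, valid modulo lcm(5852, 3) = 17556: x ≡ 3488 (mod 17556).
Verify against each original: 3488 mod 4 = 0, 3488 mod 7 = 2, 3488 mod 11 = 1, 3488 mod 19 = 11, 3488 mod 3 = 2.

x ≡ 3488 (mod 17556).


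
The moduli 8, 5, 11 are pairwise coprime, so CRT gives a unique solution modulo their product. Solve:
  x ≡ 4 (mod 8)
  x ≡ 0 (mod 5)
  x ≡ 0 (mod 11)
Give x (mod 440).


Moduli 8, 5, 11 are pairwise coprime; by CRT there is a unique solution modulo M = 8 · 5 · 11 = 440.
Solve pairwise, accumulating the modulus:
  Start with x ≡ 4 (mod 8).
  Combine with x ≡ 0 (mod 5): since gcd(8, 5) = 1, we get a unique residue mod 40.
    Write x = 4 + 8·t and substitute into x ≡ 0 (mod 5): 8·t ≡ 0 − 4 = -4 (mod 5).
    Reduce coefficients mod 5: 3·t ≡ 1 (mod 5).
    The inverse of 3 mod 5 is 2 (since 3·2 = 6 = 1·5 + 1), so t ≡ 2·1 = 2 ≡ 2 (mod 5).
    Then x = 4 + 8·2 = 20, valid modulo lcm(8, 5) = 40: x ≡ 20 (mod 40).
  Combine with x ≡ 0 (mod 11): since gcd(40, 11) = 1, we get a unique residue mod 440.
    Write x = 20 + 40·t and substitute into x ≡ 0 (mod 11): 40·t ≡ 0 − 20 = -20 (mod 11).
    Reduce coefficients mod 11: 7·t ≡ 2 (mod 11).
    The inverse of 7 mod 11 is 8 (since 7·8 = 56 = 5·11 + 1), so t ≡ 8·2 = 16 ≡ 5 (mod 11).
    Then x = 20 + 40·5 = 220, valid modulo lcm(40, 11) = 440: x ≡ 220 (mod 440).
Verify: 220 mod 8 = 4 ✓, 220 mod 5 = 0 ✓, 220 mod 11 = 0 ✓.

x ≡ 220 (mod 440).


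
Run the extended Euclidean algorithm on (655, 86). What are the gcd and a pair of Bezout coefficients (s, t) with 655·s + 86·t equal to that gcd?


Euclidean algorithm on (655, 86) — divide until remainder is 0:
  655 = 7 · 86 + 53
  86 = 1 · 53 + 33
  53 = 1 · 33 + 20
  33 = 1 · 20 + 13
  20 = 1 · 13 + 7
  13 = 1 · 7 + 6
  7 = 1 · 6 + 1
  6 = 6 · 1 + 0
gcd(655, 86) = 1.
Track Bezout coefficients alongside the remainders: start with r₀ = 655 = a·1 + b·0 (s = 1, t = 0) and r₁ = 86 = a·0 + b·1 (s = 0, t = 1); each new remainder r_{k+1} = r_{k-1} − q_k·r_k inherits s_{k+1} = s_{k-1} − q_k·s_k, t_{k+1} = t_{k-1} − q_k·t_k, so r_k = a·s_k + b·t_k at every step:
  q = 7: r = 53, s = 1 − 7·0 = 1, t = 0 − 7·1 = -7  (check: 655·1 + 86·(-7) = 53)
  q = 1: r = 33, s = 0 − 1·1 = -1, t = 1 − 1·(-7) = 8  (check: 655·(-1) + 86·8 = 33)
  q = 1: r = 20, s = 1 − 1·(-1) = 2, t = -7 − 1·8 = -15  (check: 655·2 + 86·(-15) = 20)
  q = 1: r = 13, s = -1 − 1·2 = -3, t = 8 − 1·(-15) = 23  (check: 655·(-3) + 86·23 = 13)
  q = 1: r = 7, s = 2 − 1·(-3) = 5, t = -15 − 1·23 = -38  (check: 655·5 + 86·(-38) = 7)
  q = 1: r = 6, s = -3 − 1·5 = -8, t = 23 − 1·(-38) = 61  (check: 655·(-8) + 86·61 = 6)
  q = 1: r = 1, s = 5 − 1·(-8) = 13, t = -38 − 1·61 = -99  (check: 655·13 + 86·(-99) = 1)
The row with r = 1 (the gcd) gives the Bezout coefficients s = 13, t = -99.
Result: 655 · (13) + 86 · (-99) = 1.

gcd(655, 86) = 1; s = 13, t = -99 (check: 655·13 + 86·(-99) = 1).


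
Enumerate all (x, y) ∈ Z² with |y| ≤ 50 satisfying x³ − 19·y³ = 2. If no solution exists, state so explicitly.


The equation is x³ - 19y³ = 2. For fixed y, x³ = 19·y³ + 2, so a solution requires the RHS to be a perfect cube.
Strategy: iterate y from -50 to 50, compute RHS = 19·y³ + 2, and check whether it is a (positive or negative) perfect cube.
Check small values of y:
  y = 0: RHS = 2 is not a perfect cube.
  y = 1: RHS = 21 is not a perfect cube.
  y = -1: RHS = -17 is not a perfect cube.
  y = 2: RHS = 154 is not a perfect cube.
  y = -2: RHS = -150 is not a perfect cube.
  y = 3: RHS = 515 is not a perfect cube.
  y = -3: RHS = -511 is not a perfect cube.
Continuing the search up to |y| = 50 finds no solutions either.
No (x, y) in the scanned range satisfies the equation.

No integer solutions with |y| ≤ 50.


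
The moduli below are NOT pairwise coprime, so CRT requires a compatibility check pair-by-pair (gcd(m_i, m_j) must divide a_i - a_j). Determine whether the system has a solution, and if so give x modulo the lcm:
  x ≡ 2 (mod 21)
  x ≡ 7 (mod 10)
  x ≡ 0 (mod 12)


Moduli 21, 10, 12 are not pairwise coprime, so CRT works modulo lcm(m_i) when all pairwise compatibility conditions hold.
Pairwise compatibility: gcd(m_i, m_j) must divide a_i - a_j for every pair.
Merge one congruence at a time:
  Start: x ≡ 2 (mod 21).
  Combine with x ≡ 7 (mod 10): gcd(21, 10) = 1; 7 - 2 = 5, which IS divisible by 1, so compatible.
    Write x = 2 + 21·t and substitute into x ≡ 7 (mod 10): 21·t ≡ 7 − 2 = 5 (mod 10).
    Reduce coefficients mod 10: 1·t ≡ 5 (mod 10).
    So t ≡ 5 (mod 10).
    Then x = 2 + 21·5 = 107, valid modulo lcm(21, 10) = 210: x ≡ 107 (mod 210).
  Combine with x ≡ 0 (mod 12): gcd(210, 12) = 6, and 0 - 107 = -107 is NOT divisible by 6.
    ⇒ system is inconsistent (no integer solution).

No solution (the system is inconsistent).


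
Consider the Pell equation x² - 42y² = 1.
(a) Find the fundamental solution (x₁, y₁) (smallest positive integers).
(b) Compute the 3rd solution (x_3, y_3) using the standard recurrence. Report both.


Step 1: Find the fundamental solution (x₁, y₁) of x² - 42y² = 1.
  Expand √42 as a continued fraction. a₀ = ⌊√42⌋ = 6; iterate m_{k+1} = d_k·a_k − m_k, d_{k+1} = (42 − m_{k+1}²)/d_k, a_{k+1} = ⌊(a₀ + m_{k+1})/d_{k+1}⌋ (starting m₀ = 0, d₀ = 1), with convergents p_k = a_k·p_{k-1} + p_{k-2}, q_k = a_k·q_{k-1} + q_{k-2} (p₋₁ = 1, q₋₁ = 0):
  k = 0: a₀ = 6; p₀/q₀ = 6/1; p₀² − 42·q₀² = 36 − 42 = -6.
  k = 1: m = 6, d = 6, a = ⌊(6 + 6)/6⌋ = 2; p/q = (2·6 + 1)/(2·1 + 0) = 13/2; p² − 42·q² = 169 − 168 = 1.
  The first convergent with p² − 42·q² = 1 gives the fundamental solution (x₁, y₁) = (13, 2).
Step 2: Apply the recurrence (x_{n+1}, y_{n+1}) = (x₁x_n + 42y₁y_n, x₁y_n + y₁x_n) repeatedly.
  From (x_1, y_1) = (13, 2): x_2 = 13·13 + 42·2·2 = 337; y_2 = 13·2 + 2·13 = 52.
  From (x_2, y_2) = (337, 52): x_3 = 13·337 + 42·2·52 = 8749; y_3 = 13·52 + 2·337 = 1350.
Step 3: Verify x_3² - 42·y_3² = 76545001 - 76545000 = 1 (should be 1). ✓

(x_1, y_1) = (13, 2); (x_3, y_3) = (8749, 1350).


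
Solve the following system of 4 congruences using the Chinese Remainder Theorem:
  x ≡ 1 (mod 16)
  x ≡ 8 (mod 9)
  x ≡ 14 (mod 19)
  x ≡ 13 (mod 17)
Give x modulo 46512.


Product of moduli M = 16 · 9 · 19 · 17 = 46512.
Merge one congruence at a time:
  Start: x ≡ 1 (mod 16).
  Combine with x ≡ 8 (mod 9); new modulus lcm = 144.
    Write x = 1 + 16·t and substitute into x ≡ 8 (mod 9): 16·t ≡ 8 − 1 = 7 (mod 9).
    Reduce coefficients mod 9: 7·t ≡ 7 (mod 9).
    The inverse of 7 mod 9 is 4 (since 7·4 = 28 = 3·9 + 1), so t ≡ 4·7 = 28 ≡ 1 (mod 9).
    Then x = 1 + 16·1 = 17, valid modulo lcm(16, 9) = 144: x ≡ 17 (mod 144).
  Combine with x ≡ 14 (mod 19); new modulus lcm = 2736.
    Write x = 17 + 144·t and substitute into x ≡ 14 (mod 19): 144·t ≡ 14 − 17 = -3 (mod 19).
    Reduce coefficients mod 19: 11·t ≡ 16 (mod 19).
    The inverse of 11 mod 19 is 7 (since 11·7 = 77 = 4·19 + 1), so t ≡ 7·16 = 112 ≡ 17 (mod 19).
    Then x = 17 + 144·17 = 2465, valid modulo lcm(144, 19) = 2736: x ≡ 2465 (mod 2736).
  Combine with x ≡ 13 (mod 17); new modulus lcm = 46512.
    Write x = 2465 + 2736·t and substitute into x ≡ 13 (mod 17): 2736·t ≡ 13 − 2465 = -2452 (mod 17).
    Reduce coefficients mod 17: 16·t ≡ 13 (mod 17).
    The inverse of 16 mod 17 is 16 (since 16·16 = 256 = 15·17 + 1), so t ≡ 16·13 = 208 ≡ 4 (mod 17).
    Then x = 2465 + 2736·4 = 13409, valid modulo lcm(2736, 17) = 46512: x ≡ 13409 (mod 46512).
Verify against each original: 13409 mod 16 = 1, 13409 mod 9 = 8, 13409 mod 19 = 14, 13409 mod 17 = 13.

x ≡ 13409 (mod 46512).


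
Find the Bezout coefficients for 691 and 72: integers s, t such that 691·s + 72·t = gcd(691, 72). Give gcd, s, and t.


Euclidean algorithm on (691, 72) — divide until remainder is 0:
  691 = 9 · 72 + 43
  72 = 1 · 43 + 29
  43 = 1 · 29 + 14
  29 = 2 · 14 + 1
  14 = 14 · 1 + 0
gcd(691, 72) = 1.
Track Bezout coefficients alongside the remainders: start with r₀ = 691 = a·1 + b·0 (s = 1, t = 0) and r₁ = 72 = a·0 + b·1 (s = 0, t = 1); each new remainder r_{k+1} = r_{k-1} − q_k·r_k inherits s_{k+1} = s_{k-1} − q_k·s_k, t_{k+1} = t_{k-1} − q_k·t_k, so r_k = a·s_k + b·t_k at every step:
  q = 9: r = 43, s = 1 − 9·0 = 1, t = 0 − 9·1 = -9  (check: 691·1 + 72·(-9) = 43)
  q = 1: r = 29, s = 0 − 1·1 = -1, t = 1 − 1·(-9) = 10  (check: 691·(-1) + 72·10 = 29)
  q = 1: r = 14, s = 1 − 1·(-1) = 2, t = -9 − 1·10 = -19  (check: 691·2 + 72·(-19) = 14)
  q = 2: r = 1, s = -1 − 2·2 = -5, t = 10 − 2·(-19) = 48  (check: 691·(-5) + 72·48 = 1)
The row with r = 1 (the gcd) gives the Bezout coefficients s = -5, t = 48.
Result: 691 · (-5) + 72 · (48) = 1.

gcd(691, 72) = 1; s = -5, t = 48 (check: 691·(-5) + 72·48 = 1).


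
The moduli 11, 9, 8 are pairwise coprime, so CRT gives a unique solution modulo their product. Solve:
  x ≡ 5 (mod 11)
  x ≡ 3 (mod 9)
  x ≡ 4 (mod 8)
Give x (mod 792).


Moduli 11, 9, 8 are pairwise coprime; by CRT there is a unique solution modulo M = 11 · 9 · 8 = 792.
Solve pairwise, accumulating the modulus:
  Start with x ≡ 5 (mod 11).
  Combine with x ≡ 3 (mod 9): since gcd(11, 9) = 1, we get a unique residue mod 99.
    Write x = 5 + 11·t and substitute into x ≡ 3 (mod 9): 11·t ≡ 3 − 5 = -2 (mod 9).
    Reduce coefficients mod 9: 2·t ≡ 7 (mod 9).
    The inverse of 2 mod 9 is 5 (since 2·5 = 10 = 1·9 + 1), so t ≡ 5·7 = 35 ≡ 8 (mod 9).
    Then x = 5 + 11·8 = 93, valid modulo lcm(11, 9) = 99: x ≡ 93 (mod 99).
  Combine with x ≡ 4 (mod 8): since gcd(99, 8) = 1, we get a unique residue mod 792.
    Write x = 93 + 99·t and substitute into x ≡ 4 (mod 8): 99·t ≡ 4 − 93 = -89 (mod 8).
    Reduce coefficients mod 8: 3·t ≡ 7 (mod 8).
    The inverse of 3 mod 8 is 3 (since 3·3 = 9 = 1·8 + 1), so t ≡ 3·7 = 21 ≡ 5 (mod 8).
    Then x = 93 + 99·5 = 588, valid modulo lcm(99, 8) = 792: x ≡ 588 (mod 792).
Verify: 588 mod 11 = 5 ✓, 588 mod 9 = 3 ✓, 588 mod 8 = 4 ✓.

x ≡ 588 (mod 792).


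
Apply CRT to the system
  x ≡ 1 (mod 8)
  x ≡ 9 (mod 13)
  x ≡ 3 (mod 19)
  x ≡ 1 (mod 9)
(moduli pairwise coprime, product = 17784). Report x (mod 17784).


Product of moduli M = 8 · 13 · 19 · 9 = 17784.
Merge one congruence at a time:
  Start: x ≡ 1 (mod 8).
  Combine with x ≡ 9 (mod 13); new modulus lcm = 104.
    Write x = 1 + 8·t and substitute into x ≡ 9 (mod 13): 8·t ≡ 9 − 1 = 8 (mod 13).
    The inverse of 8 mod 13 is 5 (since 8·5 = 40 = 3·13 + 1), so t ≡ 5·8 = 40 ≡ 1 (mod 13).
    Then x = 1 + 8·1 = 9, valid modulo lcm(8, 13) = 104: x ≡ 9 (mod 104).
  Combine with x ≡ 3 (mod 19); new modulus lcm = 1976.
    Write x = 9 + 104·t and substitute into x ≡ 3 (mod 19): 104·t ≡ 3 − 9 = -6 (mod 19).
    Reduce coefficients mod 19: 9·t ≡ 13 (mod 19).
    The inverse of 9 mod 19 is 17 (since 9·17 = 153 = 8·19 + 1), so t ≡ 17·13 = 221 ≡ 12 (mod 19).
    Then x = 9 + 104·12 = 1257, valid modulo lcm(104, 19) = 1976: x ≡ 1257 (mod 1976).
  Combine with x ≡ 1 (mod 9); new modulus lcm = 17784.
    Write x = 1257 + 1976·t and substitute into x ≡ 1 (mod 9): 1976·t ≡ 1 − 1257 = -1256 (mod 9).
    Reduce coefficients mod 9: 5·t ≡ 4 (mod 9).
    The inverse of 5 mod 9 is 2 (since 5·2 = 10 = 1·9 + 1), so t ≡ 2·4 = 8 ≡ 8 (mod 9).
    Then x = 1257 + 1976·8 = 17065, valid modulo lcm(1976, 9) = 17784: x ≡ 17065 (mod 17784).
Verify against each original: 17065 mod 8 = 1, 17065 mod 13 = 9, 17065 mod 19 = 3, 17065 mod 9 = 1.

x ≡ 17065 (mod 17784).


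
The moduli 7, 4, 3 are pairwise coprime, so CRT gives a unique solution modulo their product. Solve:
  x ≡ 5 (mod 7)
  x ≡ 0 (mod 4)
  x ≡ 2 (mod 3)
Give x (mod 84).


Moduli 7, 4, 3 are pairwise coprime; by CRT there is a unique solution modulo M = 7 · 4 · 3 = 84.
Solve pairwise, accumulating the modulus:
  Start with x ≡ 5 (mod 7).
  Combine with x ≡ 0 (mod 4): since gcd(7, 4) = 1, we get a unique residue mod 28.
    Write x = 5 + 7·t and substitute into x ≡ 0 (mod 4): 7·t ≡ 0 − 5 = -5 (mod 4).
    Reduce coefficients mod 4: 3·t ≡ 3 (mod 4).
    The inverse of 3 mod 4 is 3 (since 3·3 = 9 = 2·4 + 1), so t ≡ 3·3 = 9 ≡ 1 (mod 4).
    Then x = 5 + 7·1 = 12, valid modulo lcm(7, 4) = 28: x ≡ 12 (mod 28).
  Combine with x ≡ 2 (mod 3): since gcd(28, 3) = 1, we get a unique residue mod 84.
    Write x = 12 + 28·t and substitute into x ≡ 2 (mod 3): 28·t ≡ 2 − 12 = -10 (mod 3).
    Reduce coefficients mod 3: 1·t ≡ 2 (mod 3).
    So t ≡ 2 (mod 3).
    Then x = 12 + 28·2 = 68, valid modulo lcm(28, 3) = 84: x ≡ 68 (mod 84).
Verify: 68 mod 7 = 5 ✓, 68 mod 4 = 0 ✓, 68 mod 3 = 2 ✓.

x ≡ 68 (mod 84).


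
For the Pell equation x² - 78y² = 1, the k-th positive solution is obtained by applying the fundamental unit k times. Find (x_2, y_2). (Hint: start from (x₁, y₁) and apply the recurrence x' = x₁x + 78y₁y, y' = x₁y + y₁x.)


Step 1: Find the fundamental solution (x₁, y₁) of x² - 78y² = 1.
  Expand √78 as a continued fraction. a₀ = ⌊√78⌋ = 8; iterate m_{k+1} = d_k·a_k − m_k, d_{k+1} = (78 − m_{k+1}²)/d_k, a_{k+1} = ⌊(a₀ + m_{k+1})/d_{k+1}⌋ (starting m₀ = 0, d₀ = 1), with convergents p_k = a_k·p_{k-1} + p_{k-2}, q_k = a_k·q_{k-1} + q_{k-2} (p₋₁ = 1, q₋₁ = 0):
  k = 0: a₀ = 8; p₀/q₀ = 8/1; p₀² − 78·q₀² = 64 − 78 = -14.
  k = 1: m = 8, d = 14, a = ⌊(8 + 8)/14⌋ = 1; p/q = (1·8 + 1)/(1·1 + 0) = 9/1; p² − 78·q² = 81 − 78 = 3.
  k = 2: m = 6, d = 3, a = ⌊(8 + 6)/3⌋ = 4; p/q = (4·9 + 8)/(4·1 + 1) = 44/5; p² − 78·q² = 1936 − 1950 = -14.
  k = 3: m = 6, d = 14, a = ⌊(8 + 6)/14⌋ = 1; p/q = (1·44 + 9)/(1·5 + 1) = 53/6; p² − 78·q² = 2809 − 2808 = 1.
  The first convergent with p² − 78·q² = 1 gives the fundamental solution (x₁, y₁) = (53, 6).
Step 2: Apply the recurrence (x_{n+1}, y_{n+1}) = (x₁x_n + 78y₁y_n, x₁y_n + y₁x_n) repeatedly.
  From (x_1, y_1) = (53, 6): x_2 = 53·53 + 78·6·6 = 5617; y_2 = 53·6 + 6·53 = 636.
Step 3: Verify x_2² - 78·y_2² = 31550689 - 31550688 = 1 (should be 1). ✓

(x_1, y_1) = (53, 6); (x_2, y_2) = (5617, 636).


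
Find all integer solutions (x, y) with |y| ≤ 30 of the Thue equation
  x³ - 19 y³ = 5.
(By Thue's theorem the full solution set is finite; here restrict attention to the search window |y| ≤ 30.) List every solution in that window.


The equation is x³ - 19y³ = 5. For fixed y, x³ = 19·y³ + 5, so a solution requires the RHS to be a perfect cube.
Strategy: iterate y from -30 to 30, compute RHS = 19·y³ + 5, and check whether it is a (positive or negative) perfect cube.
Check small values of y:
  y = 0: RHS = 5 is not a perfect cube.
  y = 1: RHS = 24 is not a perfect cube.
  y = -1: RHS = -14 is not a perfect cube.
  y = 2: RHS = 157 is not a perfect cube.
  y = -2: RHS = -147 is not a perfect cube.
  y = 3: RHS = 518 is not a perfect cube.
  y = -3: RHS = -508 is not a perfect cube.
Continuing the search up to |y| = 30 finds no solutions either.
No (x, y) in the scanned range satisfies the equation.

No integer solutions with |y| ≤ 30.


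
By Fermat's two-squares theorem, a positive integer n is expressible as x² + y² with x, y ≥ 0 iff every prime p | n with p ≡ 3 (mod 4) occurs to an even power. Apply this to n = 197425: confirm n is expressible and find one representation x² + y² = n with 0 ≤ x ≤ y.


Step 1: Factor n = 197425 = 5^2 · 53 · 149.
Step 2: Check the mod-4 condition on each prime factor: 5 ≡ 1 (mod 4), exponent 2; 53 ≡ 1 (mod 4), exponent 1; 149 ≡ 1 (mod 4), exponent 1.
All primes ≡ 3 (mod 4) appear to even exponent (or don't appear), so by the two-squares theorem n IS expressible as a sum of two squares.
Step 3: Build a representation. Group n = k² · m with k = 5 and m = 53 · 149 = 7897 (a product of primes ≡ 1 (mod 4)); a representation of m scales to one of n via (k·x)² + (k·y)² = k²(x² + y²). Each prime p ≡ 1 (mod 4) is itself a sum of two squares; find a² by testing p − a² for a perfect square:
  53: 53 − 1² = 52, 53 − 2² = 49 = 7² ⇒ 53 = 2² + 7².
  149: 149 − 1² = 148, 149 − 2² = 145, 149 − 3² = 140, 149 − 4² = 133, 149 − 5² = 124, 149 − 6² = 113, 149 − 7² = 100 = 10² ⇒ 149 = 7² + 10².
  Combine using the Brahmagupta–Fibonacci identity (a² + b²)(c² + d²) = (ac − bd)² + (ad + bc)² = (ac + bd)² + (ad − bc)²:
  53 · 149 = 7897: from (2² + 7²)(7² + 10²), take (2·7 − 7·10, 2·10 + 7·7) = (14 − 70, 20 + 49) = (-56, 69); dropping signs (only squares matter) gives (56, 69); check 56² + 69² = 3136 + 4761 = 7897 ✓.
  Scale by k = 5: (5·56, 5·69) = (280, 345).
Step 4: Order so x ≤ y and verify: 280² + 345² = 78400 + 119025 = 197425 = n. ✓

n = 197425 = 280² + 345² (one valid representation with x ≤ y).


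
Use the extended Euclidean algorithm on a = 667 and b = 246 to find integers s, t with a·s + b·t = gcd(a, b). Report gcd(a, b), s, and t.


Euclidean algorithm on (667, 246) — divide until remainder is 0:
  667 = 2 · 246 + 175
  246 = 1 · 175 + 71
  175 = 2 · 71 + 33
  71 = 2 · 33 + 5
  33 = 6 · 5 + 3
  5 = 1 · 3 + 2
  3 = 1 · 2 + 1
  2 = 2 · 1 + 0
gcd(667, 246) = 1.
Track Bezout coefficients alongside the remainders: start with r₀ = 667 = a·1 + b·0 (s = 1, t = 0) and r₁ = 246 = a·0 + b·1 (s = 0, t = 1); each new remainder r_{k+1} = r_{k-1} − q_k·r_k inherits s_{k+1} = s_{k-1} − q_k·s_k, t_{k+1} = t_{k-1} − q_k·t_k, so r_k = a·s_k + b·t_k at every step:
  q = 2: r = 175, s = 1 − 2·0 = 1, t = 0 − 2·1 = -2  (check: 667·1 + 246·(-2) = 175)
  q = 1: r = 71, s = 0 − 1·1 = -1, t = 1 − 1·(-2) = 3  (check: 667·(-1) + 246·3 = 71)
  q = 2: r = 33, s = 1 − 2·(-1) = 3, t = -2 − 2·3 = -8  (check: 667·3 + 246·(-8) = 33)
  q = 2: r = 5, s = -1 − 2·3 = -7, t = 3 − 2·(-8) = 19  (check: 667·(-7) + 246·19 = 5)
  q = 6: r = 3, s = 3 − 6·(-7) = 45, t = -8 − 6·19 = -122  (check: 667·45 + 246·(-122) = 3)
  q = 1: r = 2, s = -7 − 1·45 = -52, t = 19 − 1·(-122) = 141  (check: 667·(-52) + 246·141 = 2)
  q = 1: r = 1, s = 45 − 1·(-52) = 97, t = -122 − 1·141 = -263  (check: 667·97 + 246·(-263) = 1)
The row with r = 1 (the gcd) gives the Bezout coefficients s = 97, t = -263.
Result: 667 · (97) + 246 · (-263) = 1.

gcd(667, 246) = 1; s = 97, t = -263 (check: 667·97 + 246·(-263) = 1).


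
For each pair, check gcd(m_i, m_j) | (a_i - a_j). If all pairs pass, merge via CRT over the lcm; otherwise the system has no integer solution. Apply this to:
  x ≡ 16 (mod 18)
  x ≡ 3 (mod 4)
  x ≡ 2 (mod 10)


Moduli 18, 4, 10 are not pairwise coprime, so CRT works modulo lcm(m_i) when all pairwise compatibility conditions hold.
Pairwise compatibility: gcd(m_i, m_j) must divide a_i - a_j for every pair.
Merge one congruence at a time:
  Start: x ≡ 16 (mod 18).
  Combine with x ≡ 3 (mod 4): gcd(18, 4) = 2, and 3 - 16 = -13 is NOT divisible by 2.
    ⇒ system is inconsistent (no integer solution).

No solution (the system is inconsistent).


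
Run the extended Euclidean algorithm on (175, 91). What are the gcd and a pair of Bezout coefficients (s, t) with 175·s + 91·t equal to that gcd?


Euclidean algorithm on (175, 91) — divide until remainder is 0:
  175 = 1 · 91 + 84
  91 = 1 · 84 + 7
  84 = 12 · 7 + 0
gcd(175, 91) = 7.
Track Bezout coefficients alongside the remainders: start with r₀ = 175 = a·1 + b·0 (s = 1, t = 0) and r₁ = 91 = a·0 + b·1 (s = 0, t = 1); each new remainder r_{k+1} = r_{k-1} − q_k·r_k inherits s_{k+1} = s_{k-1} − q_k·s_k, t_{k+1} = t_{k-1} − q_k·t_k, so r_k = a·s_k + b·t_k at every step:
  q = 1: r = 84, s = 1 − 1·0 = 1, t = 0 − 1·1 = -1  (check: 175·1 + 91·(-1) = 84)
  q = 1: r = 7, s = 0 − 1·1 = -1, t = 1 − 1·(-1) = 2  (check: 175·(-1) + 91·2 = 7)
The row with r = 7 (the gcd) gives the Bezout coefficients s = -1, t = 2.
Result: 175 · (-1) + 91 · (2) = 7.

gcd(175, 91) = 7; s = -1, t = 2 (check: 175·(-1) + 91·2 = 7).


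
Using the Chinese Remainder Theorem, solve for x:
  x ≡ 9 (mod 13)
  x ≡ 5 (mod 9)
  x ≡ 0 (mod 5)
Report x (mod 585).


Moduli 13, 9, 5 are pairwise coprime; by CRT there is a unique solution modulo M = 13 · 9 · 5 = 585.
Solve pairwise, accumulating the modulus:
  Start with x ≡ 9 (mod 13).
  Combine with x ≡ 5 (mod 9): since gcd(13, 9) = 1, we get a unique residue mod 117.
    Write x = 9 + 13·t and substitute into x ≡ 5 (mod 9): 13·t ≡ 5 − 9 = -4 (mod 9).
    Reduce coefficients mod 9: 4·t ≡ 5 (mod 9).
    The inverse of 4 mod 9 is 7 (since 4·7 = 28 = 3·9 + 1), so t ≡ 7·5 = 35 ≡ 8 (mod 9).
    Then x = 9 + 13·8 = 113, valid modulo lcm(13, 9) = 117: x ≡ 113 (mod 117).
  Combine with x ≡ 0 (mod 5): since gcd(117, 5) = 1, we get a unique residue mod 585.
    Write x = 113 + 117·t and substitute into x ≡ 0 (mod 5): 117·t ≡ 0 − 113 = -113 (mod 5).
    Reduce coefficients mod 5: 2·t ≡ 2 (mod 5).
    The inverse of 2 mod 5 is 3 (since 2·3 = 6 = 1·5 + 1), so t ≡ 3·2 = 6 ≡ 1 (mod 5).
    Then x = 113 + 117·1 = 230, valid modulo lcm(117, 5) = 585: x ≡ 230 (mod 585).
Verify: 230 mod 13 = 9 ✓, 230 mod 9 = 5 ✓, 230 mod 5 = 0 ✓.

x ≡ 230 (mod 585).


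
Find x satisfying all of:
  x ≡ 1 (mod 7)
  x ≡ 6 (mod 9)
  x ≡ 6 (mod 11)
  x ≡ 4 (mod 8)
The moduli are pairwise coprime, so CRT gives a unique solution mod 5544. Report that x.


Product of moduli M = 7 · 9 · 11 · 8 = 5544.
Merge one congruence at a time:
  Start: x ≡ 1 (mod 7).
  Combine with x ≡ 6 (mod 9); new modulus lcm = 63.
    Write x = 1 + 7·t and substitute into x ≡ 6 (mod 9): 7·t ≡ 6 − 1 = 5 (mod 9).
    The inverse of 7 mod 9 is 4 (since 7·4 = 28 = 3·9 + 1), so t ≡ 4·5 = 20 ≡ 2 (mod 9).
    Then x = 1 + 7·2 = 15, valid modulo lcm(7, 9) = 63: x ≡ 15 (mod 63).
  Combine with x ≡ 6 (mod 11); new modulus lcm = 693.
    Write x = 15 + 63·t and substitute into x ≡ 6 (mod 11): 63·t ≡ 6 − 15 = -9 (mod 11).
    Reduce coefficients mod 11: 8·t ≡ 2 (mod 11).
    The inverse of 8 mod 11 is 7 (since 8·7 = 56 = 5·11 + 1), so t ≡ 7·2 = 14 ≡ 3 (mod 11).
    Then x = 15 + 63·3 = 204, valid modulo lcm(63, 11) = 693: x ≡ 204 (mod 693).
  Combine with x ≡ 4 (mod 8); new modulus lcm = 5544.
    Write x = 204 + 693·t and substitute into x ≡ 4 (mod 8): 693·t ≡ 4 − 204 = -200 (mod 8).
    Reduce coefficients mod 8: 5·t ≡ 0 (mod 8).
    The inverse of 5 mod 8 is 5 (since 5·5 = 25 = 3·8 + 1), so t ≡ 5·0 = 0 ≡ 0 (mod 8).
    Then x = 204 + 693·0 = 204, valid modulo lcm(693, 8) = 5544: x ≡ 204 (mod 5544).
Verify against each original: 204 mod 7 = 1, 204 mod 9 = 6, 204 mod 11 = 6, 204 mod 8 = 4.

x ≡ 204 (mod 5544).


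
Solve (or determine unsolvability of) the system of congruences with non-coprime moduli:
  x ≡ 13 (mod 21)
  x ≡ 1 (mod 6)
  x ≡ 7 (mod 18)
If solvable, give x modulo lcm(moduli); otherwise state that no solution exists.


Moduli 21, 6, 18 are not pairwise coprime, so CRT works modulo lcm(m_i) when all pairwise compatibility conditions hold.
Pairwise compatibility: gcd(m_i, m_j) must divide a_i - a_j for every pair.
Merge one congruence at a time:
  Start: x ≡ 13 (mod 21).
  Combine with x ≡ 1 (mod 6): gcd(21, 6) = 3; 1 - 13 = -12, which IS divisible by 3, so compatible.
    Write x = 13 + 21·t and substitute into x ≡ 1 (mod 6): 21·t ≡ 1 − 13 = -12 (mod 6).
    Divide the congruence (and modulus) by g = 3: 7·t ≡ -4 (mod 2).
    Reduce coefficients mod 2: 1·t ≡ 0 (mod 2).
    So t ≡ 0 (mod 2).
    Then x = 13 + 21·0 = 13, valid modulo lcm(21, 6) = 42: x ≡ 13 (mod 42).
  Combine with x ≡ 7 (mod 18): gcd(42, 18) = 6; 7 - 13 = -6, which IS divisible by 6, so compatible.
    Write x = 13 + 42·t and substitute into x ≡ 7 (mod 18): 42·t ≡ 7 − 13 = -6 (mod 18).
    Divide the congruence (and modulus) by g = 6: 7·t ≡ -1 (mod 3).
    Reduce coefficients mod 3: 1·t ≡ 2 (mod 3).
    So t ≡ 2 (mod 3).
    Then x = 13 + 42·2 = 97, valid modulo lcm(42, 18) = 126: x ≡ 97 (mod 126).
Verify: 97 mod 21 = 13, 97 mod 6 = 1, 97 mod 18 = 7.

x ≡ 97 (mod 126).


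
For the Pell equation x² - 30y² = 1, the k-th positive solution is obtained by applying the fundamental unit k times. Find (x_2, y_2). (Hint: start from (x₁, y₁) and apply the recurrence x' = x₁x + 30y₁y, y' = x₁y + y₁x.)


Step 1: Find the fundamental solution (x₁, y₁) of x² - 30y² = 1.
  Expand √30 as a continued fraction. a₀ = ⌊√30⌋ = 5; iterate m_{k+1} = d_k·a_k − m_k, d_{k+1} = (30 − m_{k+1}²)/d_k, a_{k+1} = ⌊(a₀ + m_{k+1})/d_{k+1}⌋ (starting m₀ = 0, d₀ = 1), with convergents p_k = a_k·p_{k-1} + p_{k-2}, q_k = a_k·q_{k-1} + q_{k-2} (p₋₁ = 1, q₋₁ = 0):
  k = 0: a₀ = 5; p₀/q₀ = 5/1; p₀² − 30·q₀² = 25 − 30 = -5.
  k = 1: m = 5, d = 5, a = ⌊(5 + 5)/5⌋ = 2; p/q = (2·5 + 1)/(2·1 + 0) = 11/2; p² − 30·q² = 121 − 120 = 1.
  The first convergent with p² − 30·q² = 1 gives the fundamental solution (x₁, y₁) = (11, 2).
Step 2: Apply the recurrence (x_{n+1}, y_{n+1}) = (x₁x_n + 30y₁y_n, x₁y_n + y₁x_n) repeatedly.
  From (x_1, y_1) = (11, 2): x_2 = 11·11 + 30·2·2 = 241; y_2 = 11·2 + 2·11 = 44.
Step 3: Verify x_2² - 30·y_2² = 58081 - 58080 = 1 (should be 1). ✓

(x_1, y_1) = (11, 2); (x_2, y_2) = (241, 44).


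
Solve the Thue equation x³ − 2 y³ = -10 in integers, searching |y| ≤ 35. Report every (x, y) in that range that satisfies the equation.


The equation is x³ - 2y³ = -10. For fixed y, x³ = 2·y³ − 10, so a solution requires the RHS to be a perfect cube.
Strategy: iterate y from -35 to 35, compute RHS = 2·y³ − 10, and check whether it is a (positive or negative) perfect cube.
Check small values of y:
  y = 0: RHS = -10 is not a perfect cube.
  y = 1: RHS = -8 = (-2)³ ⇒ x = -2 works.
  y = -1: RHS = -12 is not a perfect cube.
  y = 2: RHS = 6 is not a perfect cube.
  y = -2: RHS = -26 is not a perfect cube.
  y = 3: RHS = 44 is not a perfect cube.
  y = -3: RHS = -64 = (-4)³ ⇒ x = -4 works.
Continuing the search up to |y| = 35 finds no further solutions beyond those listed.
Collected solutions: (-2, 1), (-4, -3).

Solutions (with |y| ≤ 35): (-2, 1), (-4, -3).


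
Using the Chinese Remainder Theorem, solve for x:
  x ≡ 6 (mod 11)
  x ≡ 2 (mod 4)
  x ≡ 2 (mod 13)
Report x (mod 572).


Moduli 11, 4, 13 are pairwise coprime; by CRT there is a unique solution modulo M = 11 · 4 · 13 = 572.
Solve pairwise, accumulating the modulus:
  Start with x ≡ 6 (mod 11).
  Combine with x ≡ 2 (mod 4): since gcd(11, 4) = 1, we get a unique residue mod 44.
    Write x = 6 + 11·t and substitute into x ≡ 2 (mod 4): 11·t ≡ 2 − 6 = -4 (mod 4).
    Reduce coefficients mod 4: 3·t ≡ 0 (mod 4).
    The inverse of 3 mod 4 is 3 (since 3·3 = 9 = 2·4 + 1), so t ≡ 3·0 = 0 ≡ 0 (mod 4).
    Then x = 6 + 11·0 = 6, valid modulo lcm(11, 4) = 44: x ≡ 6 (mod 44).
  Combine with x ≡ 2 (mod 13): since gcd(44, 13) = 1, we get a unique residue mod 572.
    Write x = 6 + 44·t and substitute into x ≡ 2 (mod 13): 44·t ≡ 2 − 6 = -4 (mod 13).
    Reduce coefficients mod 13: 5·t ≡ 9 (mod 13).
    The inverse of 5 mod 13 is 8 (since 5·8 = 40 = 3·13 + 1), so t ≡ 8·9 = 72 ≡ 7 (mod 13).
    Then x = 6 + 44·7 = 314, valid modulo lcm(44, 13) = 572: x ≡ 314 (mod 572).
Verify: 314 mod 11 = 6 ✓, 314 mod 4 = 2 ✓, 314 mod 13 = 2 ✓.

x ≡ 314 (mod 572).


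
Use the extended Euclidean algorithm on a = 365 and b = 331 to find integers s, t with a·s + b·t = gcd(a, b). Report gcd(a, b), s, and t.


Euclidean algorithm on (365, 331) — divide until remainder is 0:
  365 = 1 · 331 + 34
  331 = 9 · 34 + 25
  34 = 1 · 25 + 9
  25 = 2 · 9 + 7
  9 = 1 · 7 + 2
  7 = 3 · 2 + 1
  2 = 2 · 1 + 0
gcd(365, 331) = 1.
Track Bezout coefficients alongside the remainders: start with r₀ = 365 = a·1 + b·0 (s = 1, t = 0) and r₁ = 331 = a·0 + b·1 (s = 0, t = 1); each new remainder r_{k+1} = r_{k-1} − q_k·r_k inherits s_{k+1} = s_{k-1} − q_k·s_k, t_{k+1} = t_{k-1} − q_k·t_k, so r_k = a·s_k + b·t_k at every step:
  q = 1: r = 34, s = 1 − 1·0 = 1, t = 0 − 1·1 = -1  (check: 365·1 + 331·(-1) = 34)
  q = 9: r = 25, s = 0 − 9·1 = -9, t = 1 − 9·(-1) = 10  (check: 365·(-9) + 331·10 = 25)
  q = 1: r = 9, s = 1 − 1·(-9) = 10, t = -1 − 1·10 = -11  (check: 365·10 + 331·(-11) = 9)
  q = 2: r = 7, s = -9 − 2·10 = -29, t = 10 − 2·(-11) = 32  (check: 365·(-29) + 331·32 = 7)
  q = 1: r = 2, s = 10 − 1·(-29) = 39, t = -11 − 1·32 = -43  (check: 365·39 + 331·(-43) = 2)
  q = 3: r = 1, s = -29 − 3·39 = -146, t = 32 − 3·(-43) = 161  (check: 365·(-146) + 331·161 = 1)
The row with r = 1 (the gcd) gives the Bezout coefficients s = -146, t = 161.
Result: 365 · (-146) + 331 · (161) = 1.

gcd(365, 331) = 1; s = -146, t = 161 (check: 365·(-146) + 331·161 = 1).


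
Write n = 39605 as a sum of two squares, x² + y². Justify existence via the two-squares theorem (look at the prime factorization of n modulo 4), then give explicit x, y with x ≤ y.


Step 1: Factor n = 39605 = 5 · 89^2.
Step 2: Check the mod-4 condition on each prime factor: 5 ≡ 1 (mod 4), exponent 1; 89 ≡ 1 (mod 4), exponent 2.
All primes ≡ 3 (mod 4) appear to even exponent (or don't appear), so by the two-squares theorem n IS expressible as a sum of two squares.
Step 3: Build a representation. Here n = 5 · 89 · 89 is a product of primes ≡ 1 (mod 4). Each prime p ≡ 1 (mod 4) is itself a sum of two squares; find a² by testing p − a² for a perfect square:
  5: 5 − 1² = 4 = 2² ⇒ 5 = 1² + 2².
  89: 89 − 1² = 88, 89 − 2² = 85, 89 − 3² = 80, 89 − 4² = 73, 89 − 5² = 64 = 8² ⇒ 89 = 5² + 8².
  Combine using the Brahmagupta–Fibonacci identity (a² + b²)(c² + d²) = (ac − bd)² + (ad + bc)² = (ac + bd)² + (ad − bc)²:
  5 · 89 = 445: from (1² + 2²)(5² + 8²), take (1·5 − 2·8, 1·8 + 2·5) = (5 − 16, 8 + 10) = (-11, 18); dropping signs (only squares matter) gives (11, 18); check 11² + 18² = 121 + 324 = 445 ✓.
  445 · 89 = 39605: from (11² + 18²)(5² + 8²), take (11·5 − 18·8, 11·8 + 18·5) = (55 − 144, 88 + 90) = (-89, 178); dropping signs (only squares matter) gives (89, 178); check 89² + 178² = 7921 + 31684 = 39605 ✓.
Step 4: Order so x ≤ y and verify: 89² + 178² = 7921 + 31684 = 39605 = n. ✓

n = 39605 = 89² + 178² (one valid representation with x ≤ y).
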